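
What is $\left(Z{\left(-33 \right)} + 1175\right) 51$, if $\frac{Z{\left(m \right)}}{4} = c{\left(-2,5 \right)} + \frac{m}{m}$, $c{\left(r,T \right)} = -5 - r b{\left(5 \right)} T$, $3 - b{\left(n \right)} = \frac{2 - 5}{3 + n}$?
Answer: $65994$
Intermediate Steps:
$b{\left(n \right)} = 3 + \frac{3}{3 + n}$ ($b{\left(n \right)} = 3 - \frac{2 - 5}{3 + n} = 3 - - \frac{3}{3 + n} = 3 + \frac{3}{3 + n}$)
$c{\left(r,T \right)} = -5 - \frac{27 T r}{8}$ ($c{\left(r,T \right)} = -5 - r \frac{3 \left(4 + 5\right)}{3 + 5} T = -5 - r 3 \cdot \frac{1}{8} \cdot 9 T = -5 - r \frac{27}{8} T = -5 - \frac{27 r}{8} T = -5 - \frac{27 T r}{8}$)
$Z{\left(m \right)} = 119$ ($Z{\left(m \right)} = 4 \left(\left(-5 - \frac{135}{8} \left(-2\right)\right) + \frac{m}{m}\right) = 4 \left(\left(-5 + \frac{135}{4}\right) + 1\right) = 4 \left(\frac{115}{4} + 1\right) = 4 \cdot \frac{119}{4} = 119$)
$\left(Z{\left(-33 \right)} + 1175\right) 51 = \left(119 + 1175\right) 51 = 1294 \cdot 51 = 65994$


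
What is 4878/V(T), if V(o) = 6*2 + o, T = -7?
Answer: 4878/5 ≈ 975.60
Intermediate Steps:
V(o) = 12 + o
4878/V(T) = 4878/(12 - 7) = 4878/5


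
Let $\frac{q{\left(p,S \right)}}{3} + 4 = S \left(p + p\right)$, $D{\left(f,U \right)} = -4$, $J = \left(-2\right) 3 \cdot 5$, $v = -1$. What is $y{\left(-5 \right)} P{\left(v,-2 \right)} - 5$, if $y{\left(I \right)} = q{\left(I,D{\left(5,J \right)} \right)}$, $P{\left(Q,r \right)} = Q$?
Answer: $-113$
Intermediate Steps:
$J = -30$ ($J = \left(-6\right) 5 = -30$)
$q{\left(p,S \right)} = -12 + 6 S p$ ($q{\left(p,S \right)} = -12 + 3 S \left(p + p\right) = -12 + 3 S 2 p = -12 + 3 \cdot 2 S p = -12 + 6 S p$)
$y{\left(I \right)} = -12 - 24 I$ ($y{\left(I \right)} = -12 + 6 \left(-4\right) I = -12 - 24 I$)
$y{\left(-5 \right)} P{\left(v,-2 \right)} - 5 = \left(-12 - -120\right) \left(-1\right) - 5 = \left(-12 + 120\right) \left(-1\right) - 5 = 108 \left(-1\right) - 5 = -108 - 5 = -113$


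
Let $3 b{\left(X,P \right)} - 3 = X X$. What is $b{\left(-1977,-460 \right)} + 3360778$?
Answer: $4663622$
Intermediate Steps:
$b{\left(X,P \right)} = 1 + \frac{X^{2}}{3}$ ($b{\left(X,P \right)} = 1 + \frac{X X}{3} = 1 + \frac{X^{2}}{3}$)
$b{\left(-1977,-460 \right)} + 3360778 = \left(1 + \frac{\left(-1977\right)^{2}}{3}\right) + 3360778 = \left(1 + \frac{1}{3} \cdot 3908529\right) + 3360778 = \left(1 + 1302843\right) + 3360778 = 1302844 + 3360778 = 4663622$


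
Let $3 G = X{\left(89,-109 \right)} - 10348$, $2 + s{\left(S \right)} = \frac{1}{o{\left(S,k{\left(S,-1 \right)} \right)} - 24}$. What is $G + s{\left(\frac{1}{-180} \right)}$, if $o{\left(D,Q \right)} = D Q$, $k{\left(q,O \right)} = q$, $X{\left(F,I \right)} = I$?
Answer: $- \frac{8136115537}{2332797} \approx -3487.7$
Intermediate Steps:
$s{\left(S \right)} = -2 + \frac{1}{-24 + S^{2}}$ ($s{\left(S \right)} = -2 + \frac{1}{S S - 24} = -2 + \frac{1}{S^{2} - 24} = -2 + \frac{1}{-24 + S^{2}}$)
$G = - \frac{10457}{3}$ ($G = \frac{-109 - 10348}{3} = \frac{1}{3} \left(-10457\right) = - \frac{10457}{3} \approx -3485.7$)
$G + s{\left(\frac{1}{-180} \right)} = - \frac{10457}{3} + \frac{49 - 2 \left(\frac{1}{-180}\right)^{2}}{-24 + \left(\frac{1}{-180}\right)^{2}} = - \frac{10457}{3} + \frac{49 - 2 \left(- \frac{1}{180}\right)^{2}}{-24 + \left(- \frac{1}{180}\right)^{2}} = - \frac{10457}{3} + \frac{49 - \frac{1}{16200}}{-24 + \frac{1}{32400}} = - \frac{10457}{3} + \frac{49 - \frac{1}{16200}}{- \frac{777599}{32400}} = - \frac{10457}{3} - \frac{1587598}{777599} = - \frac{8136115537}{2332797}$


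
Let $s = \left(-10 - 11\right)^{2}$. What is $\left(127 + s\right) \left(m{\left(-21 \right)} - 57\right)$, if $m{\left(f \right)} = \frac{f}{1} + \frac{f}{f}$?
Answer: $-43736$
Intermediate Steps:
$m{\left(f \right)} = 1 + f$ ($m{\left(f \right)} = f 1 + 1 = f + 1 = 1 + f$)
$s = 441$ ($s = \left(-21\right)^{2} = 441$)
$\left(127 + s\right) \left(m{\left(-21 \right)} - 57\right) = \left(127 + 441\right) \left(\left(1 - 21\right) - 57\right) = 568 \left(-20 - 57\right) = 568 \left(-77\right) = -43736$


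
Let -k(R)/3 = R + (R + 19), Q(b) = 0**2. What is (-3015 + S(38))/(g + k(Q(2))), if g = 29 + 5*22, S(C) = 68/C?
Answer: -57251/1558 ≈ -36.746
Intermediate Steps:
Q(b) = 0
g = 139 (g = 29 + 110 = 139)
k(R) = -57 - 6*R (k(R) = -3*(R + (R + 19)) = -3*(R + (19 + R)) = -3*(19 + 2*R) = -57 - 6*R)
(-3015 + S(38))/(g + k(Q(2))) = (-3015 + 68/38)/(139 + (-57 - 6*0)) = (-3015 + 68*(1/38))/(139 + (-57 + 0)) = (-3015 + 34/19)/(139 - 57) = -57251/19/82 = -57251/19*1/82 = -57251/1558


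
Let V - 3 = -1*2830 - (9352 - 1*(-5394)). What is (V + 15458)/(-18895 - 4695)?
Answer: 423/4718 ≈ 0.089657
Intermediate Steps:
V = -17573 (V = 3 + (-1*2830 - (9352 - 1*(-5394))) = 3 + (-2830 - (9352 + 5394)) = 3 + (-2830 - 1*14746) = 3 + (-2830 - 14746) = 3 - 17576 = -17573)
(V + 15458)/(-18895 - 4695) = (-17573 + 15458)/(-18895 - 4695) = -2115/(-23590) = -2115*(-1/23590) = 423/4718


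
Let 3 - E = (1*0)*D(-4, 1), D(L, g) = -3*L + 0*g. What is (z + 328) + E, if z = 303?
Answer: 634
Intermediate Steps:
D(L, g) = -3*L (D(L, g) = -3*L + 0 = -3*L)
E = 3 (E = 3 - 1*0*(-3*(-4)) = 3 - 0*12 = 3 - 1*0 = 3 + 0 = 3)
(z + 328) + E = (303 + 328) + 3 = 631 + 3 = 634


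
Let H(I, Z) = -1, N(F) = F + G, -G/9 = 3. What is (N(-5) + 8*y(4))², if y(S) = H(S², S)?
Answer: 1600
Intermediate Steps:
G = -27 (G = -9*3 = -27)
N(F) = -27 + F (N(F) = F - 27 = -27 + F)
y(S) = -1
(N(-5) + 8*y(4))² = ((-27 - 5) + 8*(-1))² = (-32 - 8)² = (-40)² = 1600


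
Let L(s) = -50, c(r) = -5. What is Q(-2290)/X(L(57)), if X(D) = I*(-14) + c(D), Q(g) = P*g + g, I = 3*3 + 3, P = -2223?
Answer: -5088380/173 ≈ -29413.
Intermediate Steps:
I = 12 (I = 9 + 3 = 12)
Q(g) = -2222*g (Q(g) = -2223*g + g = -2222*g)
X(D) = -173 (X(D) = 12*(-14) - 5 = -168 - 5 = -173)
Q(-2290)/X(L(57)) = -2222*(-2290)/(-173) = 5088380*(-1/173) = -5088380/173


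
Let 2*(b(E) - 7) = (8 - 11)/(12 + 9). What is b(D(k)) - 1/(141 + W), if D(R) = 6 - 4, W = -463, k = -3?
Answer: 1116/161 ≈ 6.9317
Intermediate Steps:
D(R) = 2
b(E) = 97/14 (b(E) = 7 + ((8 - 11)/(12 + 9))/2 = 7 + (-3/21)/2 = 7 + (-3*1/21)/2 = 7 + (½)*(-⅐) = 7 - 1/14 = 97/14)
b(D(k)) - 1/(141 + W) = 97/14 - 1/(141 - 463) = 97/14 - 1/(-322) = 97/14 - 1*(-1/322) = 97/14 + 1/322 = 1116/161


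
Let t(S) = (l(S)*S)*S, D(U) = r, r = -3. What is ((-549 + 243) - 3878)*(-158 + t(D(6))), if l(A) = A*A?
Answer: 322168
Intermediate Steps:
l(A) = A²
D(U) = -3
t(S) = S⁴ (t(S) = (S²*S)*S = S³*S = S⁴)
((-549 + 243) - 3878)*(-158 + t(D(6))) = ((-549 + 243) - 3878)*(-158 + (-3)⁴) = (-306 - 3878)*(-158 + 81) = -4184*(-77) = 322168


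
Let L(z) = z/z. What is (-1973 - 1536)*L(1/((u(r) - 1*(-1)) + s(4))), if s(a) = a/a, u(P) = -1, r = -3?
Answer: -3509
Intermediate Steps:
s(a) = 1
L(z) = 1
(-1973 - 1536)*L(1/((u(r) - 1*(-1)) + s(4))) = (-1973 - 1536)*1 = -3509*1 = -3509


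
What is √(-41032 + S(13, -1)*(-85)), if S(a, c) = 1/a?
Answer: I*√6935513/13 ≈ 202.58*I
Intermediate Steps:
√(-41032 + S(13, -1)*(-85)) = √(-41032 - 85/13) = √(-533501/13) = I*√6935513/13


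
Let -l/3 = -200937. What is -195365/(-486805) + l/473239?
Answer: 77181149218/46075022279 ≈ 1.6751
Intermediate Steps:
l = 602811 (l = -3*(-200937) = 602811)
-195365/(-486805) + l/473239 = -195365/(-486805) + 602811/473239 = -195365*(-1/486805) + 602811*(1/473239) = 39073/97361 + 602811/473239 = 77181149218/46075022279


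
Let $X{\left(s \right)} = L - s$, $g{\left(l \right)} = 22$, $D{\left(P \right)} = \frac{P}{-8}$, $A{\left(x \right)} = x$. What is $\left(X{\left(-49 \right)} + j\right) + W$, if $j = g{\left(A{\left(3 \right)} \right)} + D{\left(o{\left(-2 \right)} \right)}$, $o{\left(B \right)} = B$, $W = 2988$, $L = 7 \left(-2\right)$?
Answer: $\frac{12181}{4} \approx 3045.3$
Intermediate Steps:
$L = -14$
$D{\left(P \right)} = - \frac{P}{8}$ ($D{\left(P \right)} = P \left(- \frac{1}{8}\right) = - \frac{P}{8}$)
$X{\left(s \right)} = -14 - s$
$j = \frac{89}{4}$ ($j = 22 - - \frac{1}{4} = 22 + \frac{1}{4} = \frac{89}{4} \approx 22.25$)
$\left(X{\left(-49 \right)} + j\right) + W = \left(\left(-14 - -49\right) + \frac{89}{4}\right) + 2988 = \left(\left(-14 + 49\right) + \frac{89}{4}\right) + 2988 = \left(35 + \frac{89}{4}\right) + 2988 = \frac{229}{4} + 2988 = \frac{12181}{4}$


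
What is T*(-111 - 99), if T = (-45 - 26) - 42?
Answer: 23730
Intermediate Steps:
T = -113 (T = -71 - 42 = -113)
T*(-111 - 99) = -113*(-111 - 99) = -113*(-210) = 23730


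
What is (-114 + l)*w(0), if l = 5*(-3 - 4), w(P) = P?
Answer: 0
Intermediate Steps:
l = -35 (l = 5*(-7) = -35)
(-114 + l)*w(0) = (-114 - 35)*0 = -149*0 = 0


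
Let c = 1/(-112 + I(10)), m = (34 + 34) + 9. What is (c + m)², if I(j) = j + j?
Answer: 50168889/8464 ≈ 5927.3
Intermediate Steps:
I(j) = 2*j
m = 77 (m = 68 + 9 = 77)
c = -1/92 (c = 1/(-112 + 2*10) = 1/(-112 + 20) = 1/(-92) = -1/92 ≈ -0.010870)
(c + m)² = (-1/92 + 77)² = (7083/92)² = 50168889/8464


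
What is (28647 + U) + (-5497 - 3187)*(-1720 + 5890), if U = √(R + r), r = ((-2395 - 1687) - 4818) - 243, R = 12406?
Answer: -36183633 + √3263 ≈ -3.6184e+7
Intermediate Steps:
r = -9143 (r = (-4082 - 4818) - 243 = -8900 - 243 = -9143)
U = √3263 (U = √(12406 - 9143) = √3263 ≈ 57.123)
(28647 + U) + (-5497 - 3187)*(-1720 + 5890) = (28647 + √3263) + (-5497 - 3187)*(-1720 + 5890) = (28647 + √3263) - 8684*4170 = (28647 + √3263) - 36212280 = -36183633 + √3263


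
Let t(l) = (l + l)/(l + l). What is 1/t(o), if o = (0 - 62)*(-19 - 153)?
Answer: 1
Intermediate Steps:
o = 10664 (o = -62*(-172) = 10664)
t(l) = 1 (t(l) = (2*l)/((2*l)) = (2*l)*(1/(2*l)) = 1)
1/t(o) = 1/1 = 1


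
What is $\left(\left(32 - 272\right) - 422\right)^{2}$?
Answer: $438244$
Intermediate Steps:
$\left(\left(32 - 272\right) - 422\right)^{2} = \left(-240 - 422\right)^{2} = \left(-662\right)^{2} = 438244$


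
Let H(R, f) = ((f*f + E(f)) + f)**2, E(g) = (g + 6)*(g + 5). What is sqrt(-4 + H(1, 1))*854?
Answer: 1708*sqrt(483) ≈ 37537.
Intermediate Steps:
E(g) = (5 + g)*(6 + g) (E(g) = (6 + g)*(5 + g) = (5 + g)*(6 + g))
H(R, f) = (30 + 2*f**2 + 12*f)**2 (H(R, f) = ((f*f + (30 + f**2 + 11*f)) + f)**2 = ((f**2 + (30 + f**2 + 11*f)) + f)**2 = ((30 + 2*f**2 + 11*f) + f)**2 = (30 + 2*f**2 + 12*f)**2)
sqrt(-4 + H(1, 1))*854 = sqrt(-4 + 4*(15 + 1**2 + 6*1)**2)*854 = sqrt(-4 + 4*(15 + 1 + 6)**2)*854 = sqrt(-4 + 4*22**2)*854 = sqrt(-4 + 4*484)*854 = sqrt(-4 + 1936)*854 = sqrt(1932)*854 = (2*sqrt(483))*854 = 1708*sqrt(483)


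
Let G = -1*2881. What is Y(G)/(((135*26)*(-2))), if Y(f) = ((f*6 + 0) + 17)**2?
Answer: -298218361/7020 ≈ -42481.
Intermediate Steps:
G = -2881
Y(f) = (17 + 6*f)**2 (Y(f) = ((6*f + 0) + 17)**2 = (6*f + 17)**2 = (17 + 6*f)**2)
Y(G)/(((135*26)*(-2))) = (17 + 6*(-2881))**2/(((135*26)*(-2))) = (17 - 17286)**2/((3510*(-2))) = (-17269)**2/(-7020) = 298218361*(-1/7020) = -298218361/7020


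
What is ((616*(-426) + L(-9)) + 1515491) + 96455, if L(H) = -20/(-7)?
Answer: 9446730/7 ≈ 1.3495e+6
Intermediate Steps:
L(H) = 20/7 (L(H) = -20*(-1/7) = 20/7)
((616*(-426) + L(-9)) + 1515491) + 96455 = ((616*(-426) + 20/7) + 1515491) + 96455 = ((-262416 + 20/7) + 1515491) + 96455 = (-1836892/7 + 1515491) + 96455 = 8771545/7 + 96455 = 9446730/7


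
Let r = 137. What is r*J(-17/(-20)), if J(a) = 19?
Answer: 2603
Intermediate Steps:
r*J(-17/(-20)) = 137*19 = 2603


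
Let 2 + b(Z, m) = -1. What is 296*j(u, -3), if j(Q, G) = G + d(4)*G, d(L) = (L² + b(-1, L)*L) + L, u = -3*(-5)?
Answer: -7992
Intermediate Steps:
b(Z, m) = -3 (b(Z, m) = -2 - 1 = -3)
u = 15
d(L) = L² - 2*L (d(L) = (L² - 3*L) + L = L² - 2*L)
j(Q, G) = 9*G (j(Q, G) = G + (4*(-2 + 4))*G = G + (4*2)*G = G + 8*G = 9*G)
296*j(u, -3) = 296*(9*(-3)) = 296*(-27) = -7992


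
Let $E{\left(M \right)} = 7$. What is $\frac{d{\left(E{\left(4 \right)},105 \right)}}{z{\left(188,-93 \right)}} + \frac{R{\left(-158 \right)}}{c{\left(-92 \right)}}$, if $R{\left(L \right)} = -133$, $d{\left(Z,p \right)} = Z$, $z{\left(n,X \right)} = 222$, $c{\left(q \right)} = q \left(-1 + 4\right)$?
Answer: $\frac{5243}{10212} \approx 0.51342$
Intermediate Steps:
$c{\left(q \right)} = 3 q$ ($c{\left(q \right)} = q 3 = 3 q$)
$\frac{d{\left(E{\left(4 \right)},105 \right)}}{z{\left(188,-93 \right)}} + \frac{R{\left(-158 \right)}}{c{\left(-92 \right)}} = \frac{7}{222} - \frac{133}{3 \left(-92\right)} = 7 \cdot \frac{1}{222} - \frac{133}{-276} = \frac{7}{222} - - \frac{133}{276} = \frac{7}{222} + \frac{133}{276} = \frac{5243}{10212}$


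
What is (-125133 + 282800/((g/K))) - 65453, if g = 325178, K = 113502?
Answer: -2134000622/23227 ≈ -91876.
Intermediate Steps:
(-125133 + 282800/((g/K))) - 65453 = (-125133 + 282800/((325178/113502))) - 65453 = (-125133 + 282800/((325178*(1/113502)))) - 65453 = (-125133 + 282800/(162589/56751)) - 65453 = (-125133 + 282800*(56751/162589)) - 65453 = (-125133 + 2292740400/23227) - 65453 = -613723791/23227 - 65453 = -2134000622/23227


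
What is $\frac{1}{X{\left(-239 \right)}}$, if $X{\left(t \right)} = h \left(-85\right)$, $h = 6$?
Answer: $- \frac{1}{510} \approx -0.0019608$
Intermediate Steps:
$X{\left(t \right)} = -510$ ($X{\left(t \right)} = 6 \left(-85\right) = -510$)
$\frac{1}{X{\left(-239 \right)}} = \frac{1}{-510} = - \frac{1}{510}$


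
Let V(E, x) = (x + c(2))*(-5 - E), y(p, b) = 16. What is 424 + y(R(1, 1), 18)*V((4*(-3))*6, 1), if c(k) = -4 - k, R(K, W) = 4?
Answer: -4936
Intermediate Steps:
V(E, x) = (-6 + x)*(-5 - E) (V(E, x) = (x + (-4 - 1*2))*(-5 - E) = (x + (-4 - 2))*(-5 - E) = (x - 6)*(-5 - E) = (-6 + x)*(-5 - E))
424 + y(R(1, 1), 18)*V((4*(-3))*6, 1) = 424 + 16*(30 - 5*1 + 6*((4*(-3))*6) - 1*(4*(-3))*6*1) = 424 + 16*(30 - 5 + 6*(-12*6) - 1*(-12*6)*1) = 424 + 16*(30 - 5 + 6*(-72) - 1*(-72)*1) = 424 + 16*(30 - 5 - 432 + 72) = 424 + 16*(-335) = 424 - 5360 = -4936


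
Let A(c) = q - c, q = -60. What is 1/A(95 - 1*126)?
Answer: -1/29 ≈ -0.034483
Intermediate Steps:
A(c) = -60 - c
1/A(95 - 1*126) = 1/(-60 - (95 - 1*126)) = 1/(-60 - (95 - 126)) = 1/(-60 - 1*(-31)) = 1/(-60 + 31) = 1/(-29) = -1/29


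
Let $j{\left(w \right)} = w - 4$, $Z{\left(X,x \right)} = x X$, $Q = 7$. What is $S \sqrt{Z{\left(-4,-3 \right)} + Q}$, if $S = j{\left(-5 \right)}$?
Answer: $- 9 \sqrt{19} \approx -39.23$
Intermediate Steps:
$Z{\left(X,x \right)} = X x$
$j{\left(w \right)} = -4 + w$ ($j{\left(w \right)} = w - 4 = -4 + w$)
$S = -9$ ($S = -4 - 5 = -9$)
$S \sqrt{Z{\left(-4,-3 \right)} + Q} = - 9 \sqrt{\left(-4\right) \left(-3\right) + 7} = - 9 \sqrt{12 + 7} = - 9 \sqrt{19}$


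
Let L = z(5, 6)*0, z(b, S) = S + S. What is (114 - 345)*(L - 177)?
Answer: 40887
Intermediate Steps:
z(b, S) = 2*S
L = 0 (L = (2*6)*0 = 12*0 = 0)
(114 - 345)*(L - 177) = (114 - 345)*(0 - 177) = -231*(-177) = 40887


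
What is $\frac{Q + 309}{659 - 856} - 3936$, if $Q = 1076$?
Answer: $- \frac{776777}{197} \approx -3943.0$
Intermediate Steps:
$\frac{Q + 309}{659 - 856} - 3936 = \frac{1076 + 309}{659 - 856} - 3936 = \frac{1385}{-197} - 3936 = 1385 \left(- \frac{1}{197}\right) - 3936 = - \frac{1385}{197} - 3936 = - \frac{776777}{197}$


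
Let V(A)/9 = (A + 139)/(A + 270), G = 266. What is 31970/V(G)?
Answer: 3427184/729 ≈ 4701.2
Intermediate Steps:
V(A) = 9*(139 + A)/(270 + A) (V(A) = 9*((A + 139)/(A + 270)) = 9*((139 + A)/(270 + A)) = 9*(139 + A)/(270 + A))
31970/V(G) = 31970/((9*(139 + 266)/(270 + 266))) = 31970/((9*405/536)) = 31970/((9*(1/536)*405)) = 31970/(3645/536) = 31970*(536/3645) = 3427184/729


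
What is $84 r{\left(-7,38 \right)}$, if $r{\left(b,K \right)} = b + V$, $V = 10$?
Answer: $252$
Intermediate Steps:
$r{\left(b,K \right)} = 10 + b$ ($r{\left(b,K \right)} = b + 10 = 10 + b$)
$84 r{\left(-7,38 \right)} = 84 \left(10 - 7\right) = 84 \cdot 3 = 252$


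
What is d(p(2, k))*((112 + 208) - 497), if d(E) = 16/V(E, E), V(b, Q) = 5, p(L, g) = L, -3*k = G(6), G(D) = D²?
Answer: -2832/5 ≈ -566.40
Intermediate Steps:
k = -12 (k = -⅓*6² = -⅓*36 = -12)
d(E) = 16/5
d(p(2, k))*((112 + 208) - 497) = 16*((112 + 208) - 497)/5 = 16*(320 - 497)/5 = (16/5)*(-177) = -2832/5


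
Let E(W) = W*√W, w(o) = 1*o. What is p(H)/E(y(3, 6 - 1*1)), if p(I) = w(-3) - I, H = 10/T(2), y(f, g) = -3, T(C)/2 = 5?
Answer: -4*I*√3/9 ≈ -0.7698*I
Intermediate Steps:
T(C) = 10 (T(C) = 2*5 = 10)
w(o) = o
H = 1 (H = 10/10 = 10*(⅒) = 1)
E(W) = W^(3/2)
p(I) = -3 - I
p(H)/E(y(3, 6 - 1*1)) = (-3 - 1*1)/((-3)^(3/2)) = (-3 - 1)/((-3*I*√3)) = -4*I*√3/9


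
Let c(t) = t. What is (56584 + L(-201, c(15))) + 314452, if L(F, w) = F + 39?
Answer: 370874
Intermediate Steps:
L(F, w) = 39 + F
(56584 + L(-201, c(15))) + 314452 = (56584 + (39 - 201)) + 314452 = (56584 - 162) + 314452 = 56422 + 314452 = 370874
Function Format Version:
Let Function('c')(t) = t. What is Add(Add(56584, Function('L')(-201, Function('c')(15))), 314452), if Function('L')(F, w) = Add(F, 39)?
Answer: 370874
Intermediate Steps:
Function('L')(F, w) = Add(39, F)
Add(Add(56584, Function('L')(-201, Function('c')(15))), 314452) = Add(Add(56584, Add(39, -201)), 314452) = Add(Add(56584, -162), 314452) = Add(56422, 314452) = 370874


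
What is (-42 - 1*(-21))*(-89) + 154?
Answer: 2023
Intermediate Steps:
(-42 - 1*(-21))*(-89) + 154 = (-42 + 21)*(-89) + 154 = -21*(-89) + 154 = 1869 + 154 = 2023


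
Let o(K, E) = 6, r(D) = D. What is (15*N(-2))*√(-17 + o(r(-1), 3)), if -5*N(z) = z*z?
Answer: -12*I*√11 ≈ -39.799*I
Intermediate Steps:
N(z) = -z²/5 (N(z) = -z*z/5 = -z²/5)
(15*N(-2))*√(-17 + o(r(-1), 3)) = (15*(-⅕*(-2)²))*√(-17 + 6) = (15*(-⅕*4))*√(-11) = (15*(-⅘))*(I*√11) = -12*I*√11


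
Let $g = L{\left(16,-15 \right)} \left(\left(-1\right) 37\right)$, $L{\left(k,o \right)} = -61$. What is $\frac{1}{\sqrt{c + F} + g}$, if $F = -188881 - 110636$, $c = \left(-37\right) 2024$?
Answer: $\frac{2257}{5468454} - \frac{i \sqrt{374405}}{5468454} \approx 0.00041273 - 0.00011189 i$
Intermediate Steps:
$c = -74888$
$F = -299517$ ($F = -188881 - 110636 = -299517$)
$g = 2257$ ($g = - 61 \left(\left(-1\right) 37\right) = \left(-61\right) \left(-37\right) = 2257$)
$\frac{1}{\sqrt{c + F} + g} = \frac{1}{\sqrt{-74888 - 299517} + 2257} = \frac{1}{\sqrt{-374405} + 2257} = \frac{1}{i \sqrt{374405} + 2257} = \frac{1}{2257 + i \sqrt{374405}}$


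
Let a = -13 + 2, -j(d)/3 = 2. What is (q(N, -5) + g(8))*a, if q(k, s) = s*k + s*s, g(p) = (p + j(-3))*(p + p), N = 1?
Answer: -572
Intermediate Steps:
j(d) = -6 (j(d) = -3*2 = -6)
g(p) = 2*p*(-6 + p) (g(p) = (p - 6)*(p + p) = (-6 + p)*(2*p) = 2*p*(-6 + p))
a = -11
q(k, s) = s**2 + k*s (q(k, s) = k*s + s**2 = s**2 + k*s)
(q(N, -5) + g(8))*a = (-5*(1 - 5) + 2*8*(-6 + 8))*(-11) = (-5*(-4) + 2*8*2)*(-11) = (20 + 32)*(-11) = 52*(-11) = -572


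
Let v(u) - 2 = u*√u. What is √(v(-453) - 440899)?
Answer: √(-440897 - 453*I*√453) ≈ 7.26 - 664.04*I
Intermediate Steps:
v(u) = 2 + u^(3/2) (v(u) = 2 + u*√u = 2 + u^(3/2))
√(v(-453) - 440899) = √((2 + (-453)^(3/2)) - 440899) = √((2 - 453*I*√453) - 440899) = √(-440897 - 453*I*√453)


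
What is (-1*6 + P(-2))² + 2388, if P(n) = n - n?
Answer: 2424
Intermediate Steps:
P(n) = 0
(-1*6 + P(-2))² + 2388 = (-1*6 + 0)² + 2388 = (-6 + 0)² + 2388 = (-6)² + 2388 = 36 + 2388 = 2424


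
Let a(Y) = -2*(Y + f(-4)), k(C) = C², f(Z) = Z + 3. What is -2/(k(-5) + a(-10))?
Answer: -2/47 ≈ -0.042553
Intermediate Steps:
f(Z) = 3 + Z
a(Y) = 2 - 2*Y (a(Y) = -2*(Y + (3 - 4)) = -2*(Y - 1) = -2*(-1 + Y) = 2 - 2*Y)
-2/(k(-5) + a(-10)) = -2/((-5)² + (2 - 2*(-10))) = -2/(25 + (2 + 20)) = -2/(25 + 22) = -2/47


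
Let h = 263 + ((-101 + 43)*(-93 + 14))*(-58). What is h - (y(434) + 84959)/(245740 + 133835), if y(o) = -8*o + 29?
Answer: -33591528997/126525 ≈ -2.6549e+5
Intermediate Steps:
y(o) = 29 - 8*o
h = -265493 (h = 263 - 58*(-79)*(-58) = 263 + 4582*(-58) = 263 - 265756 = -265493)
h - (y(434) + 84959)/(245740 + 133835) = -265493 - ((29 - 8*434) + 84959)/(245740 + 133835) = -265493 - ((29 - 3472) + 84959)/379575 = -265493 - (-3443 + 84959)/379575 = -265493 - 81516/379575 = -265493 - 1*27172/126525 = -265493 - 27172/126525 = -33591528997/126525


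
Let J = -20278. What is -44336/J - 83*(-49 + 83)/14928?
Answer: 151155823/75677496 ≈ 1.9974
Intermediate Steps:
-44336/J - 83*(-49 + 83)/14928 = -44336/(-20278) - 83*(-49 + 83)/14928 = -44336*(-1/20278) - 83*34*(1/14928) = 22168/10139 - 2822*1/14928 = 22168/10139 - 1411/7464 = 151155823/75677496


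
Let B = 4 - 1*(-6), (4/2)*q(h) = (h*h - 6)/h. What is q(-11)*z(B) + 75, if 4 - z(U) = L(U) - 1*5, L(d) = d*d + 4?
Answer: 12575/22 ≈ 571.59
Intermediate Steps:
q(h) = (-6 + h**2)/(2*h) (q(h) = ((h*h - 6)/h)/2 = ((h**2 - 6)/h)/2 = ((-6 + h**2)/h)/2 = (-6 + h**2)/(2*h))
L(d) = 4 + d**2 (L(d) = d**2 + 4 = 4 + d**2)
B = 10 (B = 4 + 6 = 10)
z(U) = 5 - U**2 (z(U) = 4 - ((4 + U**2) - 1*5) = 4 - ((4 + U**2) - 5) = 4 - (-1 + U**2) = 4 + (1 - U**2) = 5 - U**2)
q(-11)*z(B) + 75 = ((1/2)*(-11) - 3/(-11))*(5 - 1*10**2) + 75 = (-11/2 - 3*(-1/11))*(5 - 1*100) + 75 = (-11/2 + 3/11)*(5 - 100) + 75 = -115/22*(-95) + 75 = 10925/22 + 75 = 12575/22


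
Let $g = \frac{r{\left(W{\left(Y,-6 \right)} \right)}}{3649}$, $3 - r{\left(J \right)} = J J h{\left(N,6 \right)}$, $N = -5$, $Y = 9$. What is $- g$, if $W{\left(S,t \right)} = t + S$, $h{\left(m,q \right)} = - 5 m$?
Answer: $\frac{222}{3649} \approx 0.060839$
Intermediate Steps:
$W{\left(S,t \right)} = S + t$
$r{\left(J \right)} = 3 - 25 J^{2}$ ($r{\left(J \right)} = 3 - J J \left(\left(-5\right) \left(-5\right)\right) = 3 - J^{2} \cdot 25 = 3 - 25 J^{2}$)
$g = - \frac{222}{3649}$ ($g = \frac{3 - 25 \left(9 - 6\right)^{2}}{3649} = \left(3 - 25 \cdot 3^{2}\right) \frac{1}{3649} = \left(3 - 225\right) \frac{1}{3649} = \left(-222\right) \frac{1}{3649} = - \frac{222}{3649} \approx -0.060839$)
$- g = \left(-1\right) \left(- \frac{222}{3649}\right) = \frac{222}{3649}$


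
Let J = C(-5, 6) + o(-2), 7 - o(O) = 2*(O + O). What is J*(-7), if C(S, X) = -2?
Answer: -91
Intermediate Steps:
o(O) = 7 - 4*O (o(O) = 7 - 2*(O + O) = 7 - 2*2*O = 7 - 4*O)
J = 13 (J = -2 + (7 - 4*(-2)) = -2 + (7 + 8) = -2 + 15 = 13)
J*(-7) = 13*(-7) = -91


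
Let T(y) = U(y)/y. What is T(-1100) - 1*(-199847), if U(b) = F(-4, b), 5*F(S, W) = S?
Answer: 274789626/1375 ≈ 1.9985e+5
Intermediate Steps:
F(S, W) = S/5
U(b) = -4/5 (U(b) = (1/5)*(-4) = -4/5)
T(y) = -4/(5*y)
T(-1100) - 1*(-199847) = -4/5/(-1100) - 1*(-199847) = -4/5*(-1/1100) + 199847 = 1/1375 + 199847 = 274789626/1375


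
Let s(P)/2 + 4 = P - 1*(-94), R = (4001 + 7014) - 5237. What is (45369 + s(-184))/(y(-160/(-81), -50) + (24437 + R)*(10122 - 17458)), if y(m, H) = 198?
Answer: -45181/221657042 ≈ -0.00020383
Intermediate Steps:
R = 5778 (R = 11015 - 5237 = 5778)
s(P) = 180 + 2*P (s(P) = -8 + 2*(P - 1*(-94)) = -8 + 2*(P + 94) = -8 + 2*(94 + P) = -8 + (188 + 2*P) = 180 + 2*P)
(45369 + s(-184))/(y(-160/(-81), -50) + (24437 + R)*(10122 - 17458)) = (45369 + (180 + 2*(-184)))/(198 + (24437 + 5778)*(10122 - 17458)) = (45369 + (180 - 368))/(198 + 30215*(-7336)) = (45369 - 188)/(198 - 221657240) = 45181/(-221657042) = 45181*(-1/221657042) = -45181/221657042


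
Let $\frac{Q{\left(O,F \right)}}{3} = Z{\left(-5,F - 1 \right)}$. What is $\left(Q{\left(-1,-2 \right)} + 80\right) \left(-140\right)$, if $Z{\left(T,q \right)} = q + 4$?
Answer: $-11620$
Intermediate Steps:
$Z{\left(T,q \right)} = 4 + q$
$Q{\left(O,F \right)} = 9 + 3 F$ ($Q{\left(O,F \right)} = 3 \left(4 + \left(F - 1\right)\right) = 3 \left(4 + \left(-1 + F\right)\right) = 3 \left(3 + F\right) = 9 + 3 F$)
$\left(Q{\left(-1,-2 \right)} + 80\right) \left(-140\right) = \left(\left(9 + 3 \left(-2\right)\right) + 80\right) \left(-140\right) = \left(\left(9 - 6\right) + 80\right) \left(-140\right) = \left(3 + 80\right) \left(-140\right) = 83 \left(-140\right) = -11620$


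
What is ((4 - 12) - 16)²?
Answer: 576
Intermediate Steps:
((4 - 12) - 16)² = (-8 - 16)² = (-24)² = 576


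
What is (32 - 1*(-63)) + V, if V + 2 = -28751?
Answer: -28658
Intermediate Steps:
V = -28753 (V = -2 - 28751 = -28753)
(32 - 1*(-63)) + V = (32 - 1*(-63)) - 28753 = (32 + 63) - 28753 = 95 - 28753 = -28658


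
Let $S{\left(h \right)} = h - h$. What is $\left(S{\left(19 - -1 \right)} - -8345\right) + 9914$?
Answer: $18259$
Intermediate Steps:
$S{\left(h \right)} = 0$
$\left(S{\left(19 - -1 \right)} - -8345\right) + 9914 = \left(0 - -8345\right) + 9914 = \left(0 + \left(-8214 + 16559\right)\right) + 9914 = \left(0 + 8345\right) + 9914 = 8345 + 9914 = 18259$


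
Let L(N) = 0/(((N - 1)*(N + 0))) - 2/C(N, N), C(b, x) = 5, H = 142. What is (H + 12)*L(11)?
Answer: -308/5 ≈ -61.600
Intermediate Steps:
L(N) = -2/5 (L(N) = 0/(((N - 1)*(N + 0))) - 2/5 = 0/(((-1 + N)*N)) - 2*1/5 = 0/((N*(-1 + N))) - 2/5 = 0*(1/(N*(-1 + N))) - 2/5 = 0 - 2/5 = -2/5)
(H + 12)*L(11) = (142 + 12)*(-2/5) = 154*(-2/5) = -308/5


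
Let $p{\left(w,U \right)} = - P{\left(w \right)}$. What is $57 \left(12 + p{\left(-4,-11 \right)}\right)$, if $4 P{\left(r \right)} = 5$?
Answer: $\frac{2451}{4} \approx 612.75$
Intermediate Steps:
$P{\left(r \right)} = \frac{5}{4}$ ($P{\left(r \right)} = \frac{1}{4} \cdot 5 = \frac{5}{4}$)
$p{\left(w,U \right)} = - \frac{5}{4}$ ($p{\left(w,U \right)} = \left(-1\right) \frac{5}{4} = - \frac{5}{4}$)
$57 \left(12 + p{\left(-4,-11 \right)}\right) = 57 \left(12 - \frac{5}{4}\right) = 57 \cdot \frac{43}{4} = \frac{2451}{4}$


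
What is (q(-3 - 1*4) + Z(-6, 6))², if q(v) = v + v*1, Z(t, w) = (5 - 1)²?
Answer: 4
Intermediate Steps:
Z(t, w) = 16 (Z(t, w) = 4² = 16)
q(v) = 2*v (q(v) = v + v = 2*v)
(q(-3 - 1*4) + Z(-6, 6))² = (2*(-3 - 1*4) + 16)² = (2*(-3 - 4) + 16)² = (2*(-7) + 16)² = (-14 + 16)² = 2² = 4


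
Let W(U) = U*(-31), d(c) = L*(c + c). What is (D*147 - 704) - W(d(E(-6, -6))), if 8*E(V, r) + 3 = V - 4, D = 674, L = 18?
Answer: 193121/2 ≈ 96561.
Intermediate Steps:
E(V, r) = -7/8 + V/8 (E(V, r) = -3/8 + (V - 4)/8 = -3/8 + (-4 + V)/8 = -3/8 + (-½ + V/8) = -7/8 + V/8)
d(c) = 36*c (d(c) = 18*(c + c) = 18*(2*c) = 36*c)
W(U) = -31*U
(D*147 - 704) - W(d(E(-6, -6))) = (674*147 - 704) - (-31)*36*(-7/8 + (⅛)*(-6)) = (99078 - 704) - (-31)*36*(-7/8 - ¾) = 98374 - (-31)*36*(-13/8) = 98374 - (-31)*(-117)/2 = 98374 - 1*3627/2 = 98374 - 3627/2 = 193121/2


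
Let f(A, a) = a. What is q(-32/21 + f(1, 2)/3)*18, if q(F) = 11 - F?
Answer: 1494/7 ≈ 213.43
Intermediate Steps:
q(-32/21 + f(1, 2)/3)*18 = (11 - (-32/21 + 2/3))*18 = (11 - (-32*1/21 + 2*(⅓)))*18 = (11 - (-32/21 + ⅔))*18 = (11 - 1*(-6/7))*18 = (11 + 6/7)*18 = (83/7)*18 = 1494/7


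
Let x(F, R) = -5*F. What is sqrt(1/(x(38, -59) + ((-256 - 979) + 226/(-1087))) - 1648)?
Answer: I*sqrt(3955240804866335)/1549201 ≈ 40.596*I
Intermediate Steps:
sqrt(1/(x(38, -59) + ((-256 - 979) + 226/(-1087))) - 1648) = sqrt(1/(-5*38 + ((-256 - 979) + 226/(-1087))) - 1648) = sqrt(1/(-190 + (-1235 + 226*(-1/1087))) - 1648) = sqrt(1/(-190 + (-1235 - 226/1087)) - 1648) = sqrt(1/(-190 - 1342671/1087) - 1648) = sqrt(1/(-1549201/1087) - 1648) = sqrt(-1087/1549201 - 1648) = sqrt(-2553084335/1549201) = I*sqrt(3955240804866335)/1549201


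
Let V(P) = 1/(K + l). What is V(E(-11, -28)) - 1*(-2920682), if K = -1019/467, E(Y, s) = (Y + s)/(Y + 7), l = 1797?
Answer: 2448057239227/838180 ≈ 2.9207e+6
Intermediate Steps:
E(Y, s) = (Y + s)/(7 + Y)
K = -1019/467 (K = -1019*1/467 = -1019/467 ≈ -2.1820)
V(P) = 467/838180 (V(P) = 1/(-1019/467 + 1797) = 1/(838180/467) = 467/838180)
V(E(-11, -28)) - 1*(-2920682) = 467/838180 - 1*(-2920682) = 467/838180 + 2920682 = 2448057239227/838180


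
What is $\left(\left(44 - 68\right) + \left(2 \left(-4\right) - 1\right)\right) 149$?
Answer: $-4917$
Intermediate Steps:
$\left(\left(44 - 68\right) + \left(2 \left(-4\right) - 1\right)\right) 149 = \left(-24 - 9\right) 149 = \left(-33\right) 149 = -4917$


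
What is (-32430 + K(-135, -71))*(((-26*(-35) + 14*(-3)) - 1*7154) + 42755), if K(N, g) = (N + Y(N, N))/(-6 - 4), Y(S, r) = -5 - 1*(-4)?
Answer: -5910968458/5 ≈ -1.1822e+9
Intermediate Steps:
Y(S, r) = -1 (Y(S, r) = -5 + 4 = -1)
K(N, g) = 1/10 - N/10 (K(N, g) = (N - 1)/(-6 - 4) = (-1 + N)/(-10) = (-1 + N)*(-1/10) = 1/10 - N/10)
(-32430 + K(-135, -71))*(((-26*(-35) + 14*(-3)) - 1*7154) + 42755) = (-32430 + (1/10 - 1/10*(-135)))*(((-26*(-35) + 14*(-3)) - 1*7154) + 42755) = (-32430 + (1/10 + 27/2))*(((910 - 42) - 7154) + 42755) = (-32430 + 68/5)*((868 - 7154) + 42755) = -162082*(-6286 + 42755)/5 = -162082/5*36469 = -5910968458/5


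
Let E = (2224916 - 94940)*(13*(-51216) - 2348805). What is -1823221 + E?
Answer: -6421055162509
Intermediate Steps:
E = -6421053339288 (E = 2129976*(-665808 - 2348805) = 2129976*(-3014613) = -6421053339288)
-1823221 + E = -1823221 - 6421053339288 = -6421055162509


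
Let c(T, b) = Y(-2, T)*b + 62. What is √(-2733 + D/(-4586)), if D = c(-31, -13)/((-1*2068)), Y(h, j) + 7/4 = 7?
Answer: I*√245815238159729282/9483848 ≈ 52.278*I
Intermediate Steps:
Y(h, j) = 21/4 (Y(h, j) = -7/4 + 7 = 21/4)
c(T, b) = 62 + 21*b/4 (c(T, b) = 21*b/4 + 62 = 62 + 21*b/4)
D = 25/8272 (D = (62 + (21/4)*(-13))/((-1*2068)) = (62 - 273/4)/(-2068) = -25/4*(-1/2068) = 25/8272 ≈ 0.0030222)
√(-2733 + D/(-4586)) = √(-2733 + (25/8272)/(-4586)) = √(-2733 + (25/8272)*(-1/4586)) = √(-2733 - 25/37935392) = √(-103677426361/37935392) = I*√245815238159729282/9483848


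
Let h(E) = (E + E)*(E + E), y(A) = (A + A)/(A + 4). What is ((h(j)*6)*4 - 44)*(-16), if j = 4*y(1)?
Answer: -80704/25 ≈ -3228.2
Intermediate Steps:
y(A) = 2*A/(4 + A) (y(A) = (2*A)/(4 + A) = 2*A/(4 + A))
j = 8/5 (j = 4*(2*1/(4 + 1)) = 4*(2*1/5) = 4*(2*1*(⅕)) = 4*(⅖) = 8/5 ≈ 1.6000)
h(E) = 4*E² (h(E) = (2*E)*(2*E) = 4*E²)
((h(j)*6)*4 - 44)*(-16) = (((4*(8/5)²)*6)*4 - 44)*(-16) = (((4*(64/25))*6)*4 - 44)*(-16) = (((256/25)*6)*4 - 44)*(-16) = ((1536/25)*4 - 44)*(-16) = (6144/25 - 44)*(-16) = (5044/25)*(-16) = -80704/25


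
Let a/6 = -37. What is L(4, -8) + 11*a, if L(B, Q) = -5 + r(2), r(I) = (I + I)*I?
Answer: -2439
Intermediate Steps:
a = -222 (a = 6*(-37) = -222)
r(I) = 2*I**2 (r(I) = (2*I)*I = 2*I**2)
L(B, Q) = 3 (L(B, Q) = -5 + 2*2**2 = -5 + 2*4 = -5 + 8 = 3)
L(4, -8) + 11*a = 3 + 11*(-222) = 3 - 2442 = -2439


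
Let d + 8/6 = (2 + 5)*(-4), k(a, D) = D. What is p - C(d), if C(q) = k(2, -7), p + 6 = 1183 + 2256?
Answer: 3440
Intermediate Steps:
p = 3433 (p = -6 + (1183 + 2256) = -6 + 3439 = 3433)
d = -88/3 (d = -4/3 + (2 + 5)*(-4) = -4/3 + 7*(-4) = -4/3 - 28 = -88/3 ≈ -29.333)
C(q) = -7
p - C(d) = 3433 - 1*(-7) = 3433 + 7 = 3440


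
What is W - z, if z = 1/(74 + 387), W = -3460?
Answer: -1595061/461 ≈ -3460.0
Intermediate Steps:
z = 1/461 ≈ 0.0021692
W - z = -3460 - 1*1/461 = -3460 - 1/461 = -1595061/461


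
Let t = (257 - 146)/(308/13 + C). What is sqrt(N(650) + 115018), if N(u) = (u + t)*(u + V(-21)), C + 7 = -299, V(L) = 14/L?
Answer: 2*sqrt(4067156768010)/5505 ≈ 732.69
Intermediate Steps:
C = -306 (C = -7 - 299 = -306)
t = -1443/3670 (t = (257 - 146)/(308/13 - 306) = 111/(308*(1/13) - 306) = 111/(308/13 - 306) = 111/(-3670/13) = 111*(-13/3670) = -1443/3670 ≈ -0.39319)
N(u) = (-1443/3670 + u)*(-2/3 + u) (N(u) = (u - 1443/3670)*(u + 14/(-21)) = (-1443/3670 + u)*(u + 14*(-1/21)) = (-1443/3670 + u)*(u - 2/3) = (-1443/3670 + u)*(-2/3 + u))
sqrt(N(650) + 115018) = sqrt((481/1835 + 650**2 - 11669/11010*650) + 115018) = sqrt((481/1835 + 422500 - 758485/1101) + 115018) = sqrt(2322071518/5505 + 115018) = sqrt(2955245608/5505) = 2*sqrt(4067156768010)/5505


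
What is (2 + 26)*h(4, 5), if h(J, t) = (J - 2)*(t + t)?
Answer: 560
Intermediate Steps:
h(J, t) = 2*t*(-2 + J) (h(J, t) = (-2 + J)*(2*t) = 2*t*(-2 + J))
(2 + 26)*h(4, 5) = (2 + 26)*(2*5*(-2 + 4)) = 28*(2*5*2) = 28*20 = 560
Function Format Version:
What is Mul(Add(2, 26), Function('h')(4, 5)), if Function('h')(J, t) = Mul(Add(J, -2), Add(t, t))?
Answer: 560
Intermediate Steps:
Function('h')(J, t) = Mul(2, t, Add(-2, J)) (Function('h')(J, t) = Mul(Add(-2, J), Mul(2, t)) = Mul(2, t, Add(-2, J)))
Mul(Add(2, 26), Function('h')(4, 5)) = Mul(Add(2, 26), Mul(2, 5, Add(-2, 4))) = Mul(28, Mul(2, 5, 2)) = Mul(28, 20) = 560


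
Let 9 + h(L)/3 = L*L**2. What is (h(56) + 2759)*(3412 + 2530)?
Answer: 3146764360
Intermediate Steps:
h(L) = -27 + 3*L**3 (h(L) = -27 + 3*(L*L**2) = -27 + 3*L**3)
(h(56) + 2759)*(3412 + 2530) = ((-27 + 3*56**3) + 2759)*(3412 + 2530) = ((-27 + 3*175616) + 2759)*5942 = ((-27 + 526848) + 2759)*5942 = (526821 + 2759)*5942 = 529580*5942 = 3146764360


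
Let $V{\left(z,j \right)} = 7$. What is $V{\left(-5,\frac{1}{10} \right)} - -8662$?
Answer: $8669$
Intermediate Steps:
$V{\left(-5,\frac{1}{10} \right)} - -8662 = 7 - -8662 = 7 + 8662 = 8669$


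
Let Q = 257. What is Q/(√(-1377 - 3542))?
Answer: -257*I*√4919/4919 ≈ -3.6643*I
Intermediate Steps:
Q/(√(-1377 - 3542)) = 257/(√(-1377 - 3542)) = 257/(√(-4919)) = 257/((I*√4919)) = 257*(-I*√4919/4919) = -257*I*√4919/4919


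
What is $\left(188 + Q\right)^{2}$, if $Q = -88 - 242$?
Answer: $20164$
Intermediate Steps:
$Q = -330$ ($Q = -88 - 242 = -330$)
$\left(188 + Q\right)^{2} = \left(188 - 330\right)^{2} = \left(-142\right)^{2} = 20164$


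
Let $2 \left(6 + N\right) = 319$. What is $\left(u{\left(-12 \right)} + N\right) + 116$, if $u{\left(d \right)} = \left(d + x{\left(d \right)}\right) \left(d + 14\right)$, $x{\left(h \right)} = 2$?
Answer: $\frac{499}{2} \approx 249.5$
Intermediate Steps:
$N = \frac{307}{2}$ ($N = -6 + \frac{1}{2} \cdot 319 = -6 + \frac{319}{2} = \frac{307}{2} \approx 153.5$)
$u{\left(d \right)} = \left(2 + d\right) \left(14 + d\right)$ ($u{\left(d \right)} = \left(d + 2\right) \left(d + 14\right) = \left(2 + d\right) \left(14 + d\right)$)
$\left(u{\left(-12 \right)} + N\right) + 116 = \left(\left(28 + \left(-12\right)^{2} + 16 \left(-12\right)\right) + \frac{307}{2}\right) + 116 = \left(\left(28 + 144 - 192\right) + \frac{307}{2}\right) + 116 = \left(-20 + \frac{307}{2}\right) + 116 = \frac{267}{2} + 116 = \frac{499}{2}$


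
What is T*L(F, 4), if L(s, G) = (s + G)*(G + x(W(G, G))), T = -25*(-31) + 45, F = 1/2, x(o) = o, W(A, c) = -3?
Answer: 3690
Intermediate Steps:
F = 1/2 ≈ 0.50000
T = 820 (T = 775 + 45 = 820)
L(s, G) = (-3 + G)*(G + s) (L(s, G) = (s + G)*(G - 3) = (G + s)*(-3 + G) = (-3 + G)*(G + s))
T*L(F, 4) = 820*(4**2 - 3*4 - 3*1/2 + 4*(1/2)) = 820*(16 - 12 - 3/2 + 2) = 820*(9/2) = 3690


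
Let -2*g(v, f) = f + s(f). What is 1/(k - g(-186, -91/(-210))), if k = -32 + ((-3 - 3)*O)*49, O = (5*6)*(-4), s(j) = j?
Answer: 30/1057453 ≈ 2.8370e-5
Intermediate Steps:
O = -120 (O = 30*(-4) = -120)
g(v, f) = -f (g(v, f) = -(f + f)/2 = -f)
k = 35248 (k = -32 + ((-3 - 3)*(-120))*49 = -32 - 6*(-120)*49 = -32 + 720*49 = -32 + 35280 = 35248)
1/(k - g(-186, -91/(-210))) = 1/(35248 - (-1)*(-91/(-210))) = 1/(35248 - (-1)*(-91*(-1/210))) = 1/(35248 - (-1)*13/30) = 1/(35248 - 1*(-13/30)) = 1/(35248 + 13/30) = 1/(1057453/30) = 30/1057453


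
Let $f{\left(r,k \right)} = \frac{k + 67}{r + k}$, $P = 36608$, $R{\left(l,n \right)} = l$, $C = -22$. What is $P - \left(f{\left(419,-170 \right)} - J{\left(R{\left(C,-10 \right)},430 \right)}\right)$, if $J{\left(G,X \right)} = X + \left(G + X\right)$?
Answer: $\frac{9324157}{249} \approx 37446.0$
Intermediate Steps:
$J{\left(G,X \right)} = G + 2 X$
$f{\left(r,k \right)} = \frac{67 + k}{k + r}$
$P - \left(f{\left(419,-170 \right)} - J{\left(R{\left(C,-10 \right)},430 \right)}\right) = 36608 - \left(\frac{67 - 170}{-170 + 419} - \left(-22 + 2 \cdot 430\right)\right) = 36608 - \left(\frac{1}{249} \left(-103\right) - \left(-22 + 860\right)\right) = 36608 - \left(\frac{1}{249} \left(-103\right) - 838\right) = 36608 - \left(- \frac{103}{249} - 838\right) = 36608 - - \frac{208765}{249} = 36608 + \frac{208765}{249} = \frac{9324157}{249}$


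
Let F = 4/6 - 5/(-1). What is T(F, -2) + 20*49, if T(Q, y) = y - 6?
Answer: 972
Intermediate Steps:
F = 17/3 (F = 4*(⅙) - 5*(-1) = ⅔ + 5 = 17/3 ≈ 5.6667)
T(Q, y) = -6 + y
T(F, -2) + 20*49 = (-6 - 2) + 20*49 = -8 + 980 = 972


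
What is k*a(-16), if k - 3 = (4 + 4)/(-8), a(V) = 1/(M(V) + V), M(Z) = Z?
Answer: -1/16 ≈ -0.062500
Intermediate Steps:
a(V) = 1/(2*V) (a(V) = 1/(V + V) = 1/(2*V))
k = 2 (k = 3 + (4 + 4)/(-8) = 3 + 8*(-⅛) = 3 - 1 = 2)
k*a(-16) = 2*((½)/(-16)) = 2*((½)*(-1/16)) = 2*(-1/32) = -1/16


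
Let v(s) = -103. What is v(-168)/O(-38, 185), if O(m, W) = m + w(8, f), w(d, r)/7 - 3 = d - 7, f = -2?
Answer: 103/10 ≈ 10.300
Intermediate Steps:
w(d, r) = -28 + 7*d (w(d, r) = 21 + 7*(d - 7) = 21 + 7*(-7 + d) = 21 + (-49 + 7*d) = -28 + 7*d)
O(m, W) = 28 + m (O(m, W) = m + (-28 + 7*8) = m + (-28 + 56) = m + 28 = 28 + m)
v(-168)/O(-38, 185) = -103/(28 - 38) = -103/(-10) = -103*(-⅒) = 103/10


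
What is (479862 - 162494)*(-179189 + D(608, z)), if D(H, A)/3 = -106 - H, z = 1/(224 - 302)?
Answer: -57548656808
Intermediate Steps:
z = -1/78 (z = 1/(-78) = -1/78 ≈ -0.012821)
D(H, A) = -318 - 3*H (D(H, A) = 3*(-106 - H) = -318 - 3*H)
(479862 - 162494)*(-179189 + D(608, z)) = (479862 - 162494)*(-179189 + (-318 - 3*608)) = 317368*(-179189 + (-318 - 1824)) = 317368*(-179189 - 2142) = 317368*(-181331) = -57548656808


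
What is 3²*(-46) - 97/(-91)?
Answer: -37577/91 ≈ -412.93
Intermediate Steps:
3²*(-46) - 97/(-91) = 9*(-46) - 97*(-1/91) = -414 + 97/91 = -37577/91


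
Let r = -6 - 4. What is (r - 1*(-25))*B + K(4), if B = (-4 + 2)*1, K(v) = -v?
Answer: -34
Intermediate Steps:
r = -10
B = -2 (B = -2*1 = -2)
(r - 1*(-25))*B + K(4) = (-10 - 1*(-25))*(-2) - 1*4 = (-10 + 25)*(-2) - 4 = 15*(-2) - 4 = -30 - 4 = -34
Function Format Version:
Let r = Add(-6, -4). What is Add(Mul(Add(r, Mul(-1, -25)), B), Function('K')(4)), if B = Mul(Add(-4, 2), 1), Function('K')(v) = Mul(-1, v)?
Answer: -34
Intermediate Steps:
r = -10
B = -2 (B = Mul(-2, 1) = -2)
Add(Mul(Add(r, Mul(-1, -25)), B), Function('K')(4)) = Add(Mul(Add(-10, Mul(-1, -25)), -2), Mul(-1, 4)) = Add(Mul(Add(-10, 25), -2), -4) = Add(Mul(15, -2), -4) = Add(-30, -4) = -34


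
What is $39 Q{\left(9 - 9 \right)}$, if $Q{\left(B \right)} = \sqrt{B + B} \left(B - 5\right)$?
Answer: $0$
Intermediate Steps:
$Q{\left(B \right)} = \sqrt{2} \sqrt{B} \left(-5 + B\right)$ ($Q{\left(B \right)} = \sqrt{2 B} \left(-5 + B\right) = \sqrt{2} \sqrt{B} \left(-5 + B\right)$)
$39 Q{\left(9 - 9 \right)} = 39 \sqrt{2} \sqrt{9 - 9} \left(-5 + \left(9 - 9\right)\right) = 39 \sqrt{2} \sqrt{0} \left(-5 + 0\right) = 39 \sqrt{2} \cdot 0 \left(-5\right) = 39 \cdot 0 = 0$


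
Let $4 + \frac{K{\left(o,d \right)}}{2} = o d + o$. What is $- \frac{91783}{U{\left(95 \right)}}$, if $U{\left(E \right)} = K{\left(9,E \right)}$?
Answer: $- \frac{91783}{1720} \approx -53.362$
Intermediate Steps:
$K{\left(o,d \right)} = -8 + 2 o + 2 d o$ ($K{\left(o,d \right)} = -8 + 2 \left(o d + o\right) = -8 + 2 \left(d o + o\right) = -8 + 2 \left(o + d o\right) = -8 + \left(2 o + 2 d o\right) = -8 + 2 o + 2 d o$)
$U{\left(E \right)} = 10 + 18 E$ ($U{\left(E \right)} = -8 + 2 \cdot 9 + 2 E 9 = -8 + 18 + 18 E = 10 + 18 E$)
$- \frac{91783}{U{\left(95 \right)}} = - \frac{91783}{10 + 18 \cdot 95} = - \frac{91783}{10 + 1710} = - \frac{91783}{1720}$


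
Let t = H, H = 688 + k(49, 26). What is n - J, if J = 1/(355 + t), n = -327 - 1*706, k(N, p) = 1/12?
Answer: -12930073/12517 ≈ -1033.0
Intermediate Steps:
k(N, p) = 1/12
H = 8257/12 (H = 688 + 1/12 = 8257/12 ≈ 688.08)
t = 8257/12 ≈ 688.08
n = -1033 (n = -327 - 706 = -1033)
J = 12/12517 (J = 1/(355 + 8257/12) = 1/(12517/12) = 12/12517 ≈ 0.00095870)
n - J = -1033 - 1*12/12517 = -1033 - 12/12517 = -12930073/12517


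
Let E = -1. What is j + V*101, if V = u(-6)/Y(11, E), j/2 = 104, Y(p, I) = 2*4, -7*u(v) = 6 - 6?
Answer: 208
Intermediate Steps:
u(v) = 0 (u(v) = -(6 - 6)/7 = -1/7*0 = 0)
Y(p, I) = 8
j = 208 (j = 2*104 = 208)
V = 0 (V = 0/8 = 0*(1/8) = 0)
j + V*101 = 208 + 0*101 = 208 + 0 = 208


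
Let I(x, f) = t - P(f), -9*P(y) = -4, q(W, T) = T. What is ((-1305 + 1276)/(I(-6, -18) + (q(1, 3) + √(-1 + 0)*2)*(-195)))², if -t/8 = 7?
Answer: 1431047070909/2083706033321641 - 2760702981660*I/2083706033321641 ≈ 0.00068678 - 0.0013249*I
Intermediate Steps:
P(y) = 4/9 (P(y) = -⅑*(-4) = 4/9)
t = -56 (t = -8*7 = -56)
I(x, f) = -508/9 (I(x, f) = -56 - 1*4/9 = -56 - 4/9 = -508/9)
((-1305 + 1276)/(I(-6, -18) + (q(1, 3) + √(-1 + 0)*2)*(-195)))² = ((-1305 + 1276)/(-508/9 + (3 + √(-1 + 0)*2)*(-195)))² = (-29/(-508/9 + (3 + √(-1)*2)*(-195)))² = (-29/(-508/9 + (3 + I*2)*(-195)))² = (-29/(-508/9 + (3 + 2*I)*(-195)))² = (-29/(-508/9 + (-585 - 390*I)))² = (-29*81*(-5773/9 + 390*I)/45647629)² = (-2349*(-5773/9 + 390*I)/45647629)² = 5517801*(-5773/9 + 390*I)²/2083706033321641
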